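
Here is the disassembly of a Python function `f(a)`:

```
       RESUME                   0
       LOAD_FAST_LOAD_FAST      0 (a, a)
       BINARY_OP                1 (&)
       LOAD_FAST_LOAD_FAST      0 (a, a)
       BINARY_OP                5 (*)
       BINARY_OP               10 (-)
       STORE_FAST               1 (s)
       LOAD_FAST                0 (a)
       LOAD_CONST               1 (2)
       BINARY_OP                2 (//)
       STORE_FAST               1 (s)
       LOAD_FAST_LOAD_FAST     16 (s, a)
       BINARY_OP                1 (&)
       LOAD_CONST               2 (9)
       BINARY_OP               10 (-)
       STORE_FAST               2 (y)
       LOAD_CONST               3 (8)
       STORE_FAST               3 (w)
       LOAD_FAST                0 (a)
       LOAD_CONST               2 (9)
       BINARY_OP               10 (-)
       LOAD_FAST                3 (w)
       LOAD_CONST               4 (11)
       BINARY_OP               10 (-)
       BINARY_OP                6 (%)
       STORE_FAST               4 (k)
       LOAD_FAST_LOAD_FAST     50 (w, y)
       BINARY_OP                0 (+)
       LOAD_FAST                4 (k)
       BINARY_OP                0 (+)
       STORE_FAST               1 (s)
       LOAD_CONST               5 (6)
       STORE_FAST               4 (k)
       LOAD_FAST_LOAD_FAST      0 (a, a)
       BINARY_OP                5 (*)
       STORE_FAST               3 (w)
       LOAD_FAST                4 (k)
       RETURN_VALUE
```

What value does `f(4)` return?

6

LOAD_FAST_LOAD_FAST a,a → push 4,4. Stack: [4, 4]
BINARY_OP & → 4 & 4 = 4. Stack: [4]
LOAD_FAST_LOAD_FAST a,a → push 4,4. Stack: [4, 4, 4]
BINARY_OP * → 4 * 4 = 16. Stack: [4, 16]
BINARY_OP - → 4 - 16 = -12. Stack: [-12]
STORE_FAST s → s=-12. Stack: []
LOAD_FAST a → push 4. Stack: [4]
LOAD_CONST → push 2. Stack: [4, 2]
BINARY_OP // → 4 // 2 = 2. Stack: [2]
STORE_FAST s → s=2. Stack: []
LOAD_FAST_LOAD_FAST s,a → push 2,4. Stack: [2, 4]
BINARY_OP & → 2 & 4 = 0. Stack: [0]
LOAD_CONST → push 9. Stack: [0, 9]
BINARY_OP - → 0 - 9 = -9. Stack: [-9]
STORE_FAST y → y=-9. Stack: []
LOAD_CONST → push 8. Stack: [8]
STORE_FAST w → w=8. Stack: []
LOAD_FAST a → push 4. Stack: [4]
LOAD_CONST → push 9. Stack: [4, 9]
BINARY_OP - → 4 - 9 = -5. Stack: [-5]
LOAD_FAST w → push 8. Stack: [-5, 8]
LOAD_CONST → push 11. Stack: [-5, 8, 11]
BINARY_OP - → 8 - 11 = -3. Stack: [-5, -3]
BINARY_OP % → -5 % -3 = -2. Stack: [-2]
STORE_FAST k → k=-2. Stack: []
LOAD_FAST_LOAD_FAST w,y → push 8,-9. Stack: [8, -9]
BINARY_OP + → 8 + -9 = -1. Stack: [-1]
LOAD_FAST k → push -2. Stack: [-1, -2]
BINARY_OP + → -1 + -2 = -3. Stack: [-3]
STORE_FAST s → s=-3. Stack: []
LOAD_CONST → push 6. Stack: [6]
STORE_FAST k → k=6. Stack: []
LOAD_FAST_LOAD_FAST a,a → push 4,4. Stack: [4, 4]
BINARY_OP * → 4 * 4 = 16. Stack: [16]
STORE_FAST w → w=16. Stack: []
LOAD_FAST k → push 6. Stack: [6]
RETURN_VALUE → return 6.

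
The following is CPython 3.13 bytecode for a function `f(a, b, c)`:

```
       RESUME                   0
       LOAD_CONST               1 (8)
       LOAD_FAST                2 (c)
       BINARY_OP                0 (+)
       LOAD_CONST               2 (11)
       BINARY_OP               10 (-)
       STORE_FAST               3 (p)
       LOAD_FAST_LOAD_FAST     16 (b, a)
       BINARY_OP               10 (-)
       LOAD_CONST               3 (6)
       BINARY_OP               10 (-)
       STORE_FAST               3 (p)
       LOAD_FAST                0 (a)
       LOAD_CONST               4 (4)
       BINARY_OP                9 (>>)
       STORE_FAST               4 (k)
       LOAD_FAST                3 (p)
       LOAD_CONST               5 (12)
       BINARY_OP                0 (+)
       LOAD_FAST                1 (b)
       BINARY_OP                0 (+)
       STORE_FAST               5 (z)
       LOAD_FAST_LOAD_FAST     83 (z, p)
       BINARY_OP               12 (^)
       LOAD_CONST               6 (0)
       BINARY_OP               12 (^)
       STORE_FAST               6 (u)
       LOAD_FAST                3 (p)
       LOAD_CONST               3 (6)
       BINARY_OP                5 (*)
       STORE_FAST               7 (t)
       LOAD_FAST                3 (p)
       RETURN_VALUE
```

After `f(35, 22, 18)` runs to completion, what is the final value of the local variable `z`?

15

LOAD_CONST → push 8. Stack: [8]
LOAD_FAST c → push 18. Stack: [8, 18]
BINARY_OP + → 8 + 18 = 26. Stack: [26]
LOAD_CONST → push 11. Stack: [26, 11]
BINARY_OP - → 26 - 11 = 15. Stack: [15]
STORE_FAST p → p=15. Stack: []
LOAD_FAST_LOAD_FAST b,a → push 22,35. Stack: [22, 35]
BINARY_OP - → 22 - 35 = -13. Stack: [-13]
LOAD_CONST → push 6. Stack: [-13, 6]
BINARY_OP - → -13 - 6 = -19. Stack: [-19]
STORE_FAST p → p=-19. Stack: []
LOAD_FAST a → push 35. Stack: [35]
LOAD_CONST → push 4. Stack: [35, 4]
BINARY_OP >> → 35 >> 4 = 2. Stack: [2]
STORE_FAST k → k=2. Stack: []
LOAD_FAST p → push -19. Stack: [-19]
LOAD_CONST → push 12. Stack: [-19, 12]
BINARY_OP + → -19 + 12 = -7. Stack: [-7]
LOAD_FAST b → push 22. Stack: [-7, 22]
BINARY_OP + → -7 + 22 = 15. Stack: [15]
STORE_FAST z → z=15. Stack: []
LOAD_FAST_LOAD_FAST z,p → push 15,-19. Stack: [15, -19]
BINARY_OP ^ → 15 ^ -19 = -30. Stack: [-30]
LOAD_CONST → push 0. Stack: [-30, 0]
BINARY_OP ^ → -30 ^ 0 = -30. Stack: [-30]
STORE_FAST u → u=-30. Stack: []
LOAD_FAST p → push -19. Stack: [-19]
LOAD_CONST → push 6. Stack: [-19, 6]
BINARY_OP * → -19 * 6 = -114. Stack: [-114]
STORE_FAST t → t=-114. Stack: []
LOAD_FAST p → push -19. Stack: [-19]
RETURN_VALUE → return -19.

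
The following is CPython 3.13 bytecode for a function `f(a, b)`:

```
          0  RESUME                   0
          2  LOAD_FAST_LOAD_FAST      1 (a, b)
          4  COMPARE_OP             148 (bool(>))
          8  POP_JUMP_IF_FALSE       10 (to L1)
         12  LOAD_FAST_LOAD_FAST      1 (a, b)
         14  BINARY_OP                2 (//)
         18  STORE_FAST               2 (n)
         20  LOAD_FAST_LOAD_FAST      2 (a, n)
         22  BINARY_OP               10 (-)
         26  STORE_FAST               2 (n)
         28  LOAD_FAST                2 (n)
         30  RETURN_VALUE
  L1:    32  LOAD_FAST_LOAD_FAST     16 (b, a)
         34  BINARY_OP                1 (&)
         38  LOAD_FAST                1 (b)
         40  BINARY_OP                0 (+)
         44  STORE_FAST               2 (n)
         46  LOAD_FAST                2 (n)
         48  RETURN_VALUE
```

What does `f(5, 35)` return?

LOAD_FAST_LOAD_FAST a,b → push 5,35. Stack: [5, 35]
COMPARE_OP bool(>) → 5 vs 35 = False. Stack: [False]
POP_JUMP_IF_FALSE → pop False; jump. Stack: []
LOAD_FAST_LOAD_FAST b,a → push 35,5. Stack: [35, 5]
BINARY_OP & → 35 & 5 = 1. Stack: [1]
LOAD_FAST b → push 35. Stack: [1, 35]
BINARY_OP + → 1 + 35 = 36. Stack: [36]
STORE_FAST n → n=36. Stack: []
LOAD_FAST n → push 36. Stack: [36]
RETURN_VALUE → return 36.

36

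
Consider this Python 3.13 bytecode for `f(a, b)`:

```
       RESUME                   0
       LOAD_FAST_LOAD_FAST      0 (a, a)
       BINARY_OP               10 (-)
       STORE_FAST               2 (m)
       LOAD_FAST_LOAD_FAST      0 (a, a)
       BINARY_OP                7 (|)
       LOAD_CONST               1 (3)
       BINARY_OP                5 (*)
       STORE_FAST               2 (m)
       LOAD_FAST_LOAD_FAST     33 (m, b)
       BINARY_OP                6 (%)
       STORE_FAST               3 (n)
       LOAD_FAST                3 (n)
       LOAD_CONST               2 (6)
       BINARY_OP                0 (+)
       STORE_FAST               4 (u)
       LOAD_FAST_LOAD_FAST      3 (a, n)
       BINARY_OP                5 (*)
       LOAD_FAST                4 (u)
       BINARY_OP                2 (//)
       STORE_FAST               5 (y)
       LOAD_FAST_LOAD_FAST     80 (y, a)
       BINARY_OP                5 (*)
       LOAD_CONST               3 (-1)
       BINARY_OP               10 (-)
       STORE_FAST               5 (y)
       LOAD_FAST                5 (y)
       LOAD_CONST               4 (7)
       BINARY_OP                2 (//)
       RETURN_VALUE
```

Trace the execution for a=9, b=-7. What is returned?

-3

LOAD_FAST_LOAD_FAST a,a → push 9,9. Stack: [9, 9]
BINARY_OP - → 9 - 9 = 0. Stack: [0]
STORE_FAST m → m=0. Stack: []
LOAD_FAST_LOAD_FAST a,a → push 9,9. Stack: [9, 9]
BINARY_OP | → 9 | 9 = 9. Stack: [9]
LOAD_CONST → push 3. Stack: [9, 3]
BINARY_OP * → 9 * 3 = 27. Stack: [27]
STORE_FAST m → m=27. Stack: []
LOAD_FAST_LOAD_FAST m,b → push 27,-7. Stack: [27, -7]
BINARY_OP % → 27 % -7 = -1. Stack: [-1]
STORE_FAST n → n=-1. Stack: []
LOAD_FAST n → push -1. Stack: [-1]
LOAD_CONST → push 6. Stack: [-1, 6]
BINARY_OP + → -1 + 6 = 5. Stack: [5]
STORE_FAST u → u=5. Stack: []
LOAD_FAST_LOAD_FAST a,n → push 9,-1. Stack: [9, -1]
BINARY_OP * → 9 * -1 = -9. Stack: [-9]
LOAD_FAST u → push 5. Stack: [-9, 5]
BINARY_OP // → -9 // 5 = -2. Stack: [-2]
STORE_FAST y → y=-2. Stack: []
LOAD_FAST_LOAD_FAST y,a → push -2,9. Stack: [-2, 9]
BINARY_OP * → -2 * 9 = -18. Stack: [-18]
LOAD_CONST → push -1. Stack: [-18, -1]
BINARY_OP - → -18 - -1 = -17. Stack: [-17]
STORE_FAST y → y=-17. Stack: []
LOAD_FAST y → push -17. Stack: [-17]
LOAD_CONST → push 7. Stack: [-17, 7]
BINARY_OP // → -17 // 7 = -3. Stack: [-3]
RETURN_VALUE → return -3.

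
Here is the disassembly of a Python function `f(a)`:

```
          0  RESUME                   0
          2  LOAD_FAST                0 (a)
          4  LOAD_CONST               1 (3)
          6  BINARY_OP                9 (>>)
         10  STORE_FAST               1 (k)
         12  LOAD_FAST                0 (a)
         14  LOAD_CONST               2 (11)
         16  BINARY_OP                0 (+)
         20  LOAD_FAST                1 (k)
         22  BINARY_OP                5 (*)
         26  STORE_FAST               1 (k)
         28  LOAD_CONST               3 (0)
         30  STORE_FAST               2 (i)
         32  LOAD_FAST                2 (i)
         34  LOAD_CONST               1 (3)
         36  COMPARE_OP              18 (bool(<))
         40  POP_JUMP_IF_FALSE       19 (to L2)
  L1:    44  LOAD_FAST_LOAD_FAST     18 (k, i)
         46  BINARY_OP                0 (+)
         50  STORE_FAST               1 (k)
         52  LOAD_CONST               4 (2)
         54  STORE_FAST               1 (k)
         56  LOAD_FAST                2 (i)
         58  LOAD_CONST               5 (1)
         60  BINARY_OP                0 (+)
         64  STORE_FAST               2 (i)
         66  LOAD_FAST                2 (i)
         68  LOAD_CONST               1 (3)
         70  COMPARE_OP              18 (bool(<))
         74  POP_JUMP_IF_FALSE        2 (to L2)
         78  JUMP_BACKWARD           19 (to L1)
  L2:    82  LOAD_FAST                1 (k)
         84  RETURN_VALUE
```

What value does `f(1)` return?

LOAD_FAST a → push 1. Stack: [1]
LOAD_CONST → push 3. Stack: [1, 3]
BINARY_OP >> → 1 >> 3 = 0. Stack: [0]
STORE_FAST k → k=0. Stack: []
LOAD_FAST a → push 1. Stack: [1]
LOAD_CONST → push 11. Stack: [1, 11]
BINARY_OP + → 1 + 11 = 12. Stack: [12]
LOAD_FAST k → push 0. Stack: [12, 0]
BINARY_OP * → 12 * 0 = 0. Stack: [0]
STORE_FAST k → k=0. Stack: []
LOAD_CONST → push 0. Stack: [0]
STORE_FAST i → i=0. Stack: []
LOAD_FAST i → push 0. Stack: [0]
LOAD_CONST → push 3. Stack: [0, 3]
COMPARE_OP bool(<) → 0 vs 3 = True. Stack: [True]
POP_JUMP_IF_FALSE → pop True; no jump. Stack: []
LOAD_FAST_LOAD_FAST k,i → push 0,0. Stack: [0, 0]
BINARY_OP + → 0 + 0 = 0. Stack: [0]
STORE_FAST k → k=0. Stack: []
LOAD_CONST → push 2. Stack: [2]
STORE_FAST k → k=2. Stack: []
LOAD_FAST i → push 0. Stack: [0]
LOAD_CONST → push 1. Stack: [0, 1]
BINARY_OP + → 0 + 1 = 1. Stack: [1]
STORE_FAST i → i=1. Stack: []
LOAD_FAST i → push 1. Stack: [1]
LOAD_CONST → push 3. Stack: [1, 3]
COMPARE_OP bool(<) → 1 vs 3 = True. Stack: [True]
POP_JUMP_IF_FALSE → pop True; no jump. Stack: []
LOAD_FAST_LOAD_FAST k,i → push 2,1. Stack: [2, 1]
BINARY_OP + → 2 + 1 = 3. Stack: [3]
STORE_FAST k → k=3. Stack: []
LOAD_CONST → push 2. Stack: [2]
STORE_FAST k → k=2. Stack: []
LOAD_FAST i → push 1. Stack: [1]
LOAD_CONST → push 1. Stack: [1, 1]
BINARY_OP + → 1 + 1 = 2. Stack: [2]
STORE_FAST i → i=2. Stack: []
LOAD_FAST i → push 2. Stack: [2]
LOAD_CONST → push 3. Stack: [2, 3]
COMPARE_OP bool(<) → 2 vs 3 = True. Stack: [True]
POP_JUMP_IF_FALSE → pop True; no jump. Stack: []
LOAD_FAST_LOAD_FAST k,i → push 2,2. Stack: [2, 2]
BINARY_OP + → 2 + 2 = 4. Stack: [4]
STORE_FAST k → k=4. Stack: []
LOAD_CONST → push 2. Stack: [2]
STORE_FAST k → k=2. Stack: []
LOAD_FAST i → push 2. Stack: [2]
LOAD_CONST → push 1. Stack: [2, 1]
BINARY_OP + → 2 + 1 = 3. Stack: [3]
STORE_FAST i → i=3. Stack: []
LOAD_FAST i → push 3. Stack: [3]
LOAD_CONST → push 3. Stack: [3, 3]
COMPARE_OP bool(<) → 3 vs 3 = False. Stack: [False]
POP_JUMP_IF_FALSE → pop False; jump. Stack: []
LOAD_FAST k → push 2. Stack: [2]
RETURN_VALUE → return 2.

2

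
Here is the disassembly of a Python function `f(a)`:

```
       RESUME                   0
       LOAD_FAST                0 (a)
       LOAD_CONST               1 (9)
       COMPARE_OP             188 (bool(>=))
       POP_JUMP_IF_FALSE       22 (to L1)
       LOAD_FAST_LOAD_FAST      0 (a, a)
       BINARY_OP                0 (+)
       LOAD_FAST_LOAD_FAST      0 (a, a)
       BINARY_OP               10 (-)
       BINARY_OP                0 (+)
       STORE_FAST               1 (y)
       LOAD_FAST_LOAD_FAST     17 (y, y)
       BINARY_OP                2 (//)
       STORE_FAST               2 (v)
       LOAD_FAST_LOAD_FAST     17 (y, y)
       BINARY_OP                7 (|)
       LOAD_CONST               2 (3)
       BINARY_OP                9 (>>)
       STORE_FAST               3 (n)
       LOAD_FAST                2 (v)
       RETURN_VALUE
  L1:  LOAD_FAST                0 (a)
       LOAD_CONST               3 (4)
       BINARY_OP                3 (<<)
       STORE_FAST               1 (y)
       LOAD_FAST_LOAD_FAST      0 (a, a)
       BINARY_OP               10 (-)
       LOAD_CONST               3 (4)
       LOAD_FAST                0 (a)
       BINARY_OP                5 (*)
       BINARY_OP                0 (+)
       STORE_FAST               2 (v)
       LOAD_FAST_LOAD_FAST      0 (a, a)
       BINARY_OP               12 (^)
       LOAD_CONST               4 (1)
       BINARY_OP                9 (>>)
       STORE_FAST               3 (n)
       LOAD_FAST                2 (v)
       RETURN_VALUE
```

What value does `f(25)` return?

LOAD_FAST a → push 25. Stack: [25]
LOAD_CONST → push 9. Stack: [25, 9]
COMPARE_OP bool(>=) → 25 vs 9 = True. Stack: [True]
POP_JUMP_IF_FALSE → pop True; no jump. Stack: []
LOAD_FAST_LOAD_FAST a,a → push 25,25. Stack: [25, 25]
BINARY_OP + → 25 + 25 = 50. Stack: [50]
LOAD_FAST_LOAD_FAST a,a → push 25,25. Stack: [50, 25, 25]
BINARY_OP - → 25 - 25 = 0. Stack: [50, 0]
BINARY_OP + → 50 + 0 = 50. Stack: [50]
STORE_FAST y → y=50. Stack: []
LOAD_FAST_LOAD_FAST y,y → push 50,50. Stack: [50, 50]
BINARY_OP // → 50 // 50 = 1. Stack: [1]
STORE_FAST v → v=1. Stack: []
LOAD_FAST_LOAD_FAST y,y → push 50,50. Stack: [50, 50]
BINARY_OP | → 50 | 50 = 50. Stack: [50]
LOAD_CONST → push 3. Stack: [50, 3]
BINARY_OP >> → 50 >> 3 = 6. Stack: [6]
STORE_FAST n → n=6. Stack: []
LOAD_FAST v → push 1. Stack: [1]
RETURN_VALUE → return 1.

1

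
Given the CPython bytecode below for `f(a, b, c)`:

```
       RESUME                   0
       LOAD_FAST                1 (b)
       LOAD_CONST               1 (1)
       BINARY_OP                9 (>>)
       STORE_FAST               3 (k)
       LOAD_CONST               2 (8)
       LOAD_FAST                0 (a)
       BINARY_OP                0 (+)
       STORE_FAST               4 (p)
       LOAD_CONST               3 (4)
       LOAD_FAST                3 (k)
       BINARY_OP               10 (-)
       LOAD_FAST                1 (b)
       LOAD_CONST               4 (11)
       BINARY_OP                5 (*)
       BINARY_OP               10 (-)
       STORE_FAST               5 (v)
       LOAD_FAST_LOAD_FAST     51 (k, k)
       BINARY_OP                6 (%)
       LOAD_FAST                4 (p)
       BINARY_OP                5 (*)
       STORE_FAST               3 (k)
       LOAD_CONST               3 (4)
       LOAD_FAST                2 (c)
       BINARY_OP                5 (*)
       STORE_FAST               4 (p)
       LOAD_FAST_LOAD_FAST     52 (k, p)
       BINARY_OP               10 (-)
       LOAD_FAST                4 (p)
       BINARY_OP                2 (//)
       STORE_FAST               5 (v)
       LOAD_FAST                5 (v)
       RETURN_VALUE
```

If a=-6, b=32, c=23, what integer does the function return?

-1

LOAD_FAST b → push 32. Stack: [32]
LOAD_CONST → push 1. Stack: [32, 1]
BINARY_OP >> → 32 >> 1 = 16. Stack: [16]
STORE_FAST k → k=16. Stack: []
LOAD_CONST → push 8. Stack: [8]
LOAD_FAST a → push -6. Stack: [8, -6]
BINARY_OP + → 8 + -6 = 2. Stack: [2]
STORE_FAST p → p=2. Stack: []
LOAD_CONST → push 4. Stack: [4]
LOAD_FAST k → push 16. Stack: [4, 16]
BINARY_OP - → 4 - 16 = -12. Stack: [-12]
LOAD_FAST b → push 32. Stack: [-12, 32]
LOAD_CONST → push 11. Stack: [-12, 32, 11]
BINARY_OP * → 32 * 11 = 352. Stack: [-12, 352]
BINARY_OP - → -12 - 352 = -364. Stack: [-364]
STORE_FAST v → v=-364. Stack: []
LOAD_FAST_LOAD_FAST k,k → push 16,16. Stack: [16, 16]
BINARY_OP % → 16 % 16 = 0. Stack: [0]
LOAD_FAST p → push 2. Stack: [0, 2]
BINARY_OP * → 0 * 2 = 0. Stack: [0]
STORE_FAST k → k=0. Stack: []
LOAD_CONST → push 4. Stack: [4]
LOAD_FAST c → push 23. Stack: [4, 23]
BINARY_OP * → 4 * 23 = 92. Stack: [92]
STORE_FAST p → p=92. Stack: []
LOAD_FAST_LOAD_FAST k,p → push 0,92. Stack: [0, 92]
BINARY_OP - → 0 - 92 = -92. Stack: [-92]
LOAD_FAST p → push 92. Stack: [-92, 92]
BINARY_OP // → -92 // 92 = -1. Stack: [-1]
STORE_FAST v → v=-1. Stack: []
LOAD_FAST v → push -1. Stack: [-1]
RETURN_VALUE → return -1.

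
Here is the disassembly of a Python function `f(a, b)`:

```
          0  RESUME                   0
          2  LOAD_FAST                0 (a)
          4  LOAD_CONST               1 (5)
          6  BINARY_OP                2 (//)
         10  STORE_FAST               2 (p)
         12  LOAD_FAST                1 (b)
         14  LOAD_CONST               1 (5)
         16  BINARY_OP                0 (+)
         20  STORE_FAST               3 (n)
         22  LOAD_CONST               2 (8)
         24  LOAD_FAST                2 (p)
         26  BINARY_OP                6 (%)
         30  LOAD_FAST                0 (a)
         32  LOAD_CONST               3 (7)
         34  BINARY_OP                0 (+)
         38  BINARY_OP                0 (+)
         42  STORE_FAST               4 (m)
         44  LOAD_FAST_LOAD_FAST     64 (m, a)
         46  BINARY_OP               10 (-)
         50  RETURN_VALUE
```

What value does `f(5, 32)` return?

LOAD_FAST a → push 5. Stack: [5]
LOAD_CONST → push 5. Stack: [5, 5]
BINARY_OP // → 5 // 5 = 1. Stack: [1]
STORE_FAST p → p=1. Stack: []
LOAD_FAST b → push 32. Stack: [32]
LOAD_CONST → push 5. Stack: [32, 5]
BINARY_OP + → 32 + 5 = 37. Stack: [37]
STORE_FAST n → n=37. Stack: []
LOAD_CONST → push 8. Stack: [8]
LOAD_FAST p → push 1. Stack: [8, 1]
BINARY_OP % → 8 % 1 = 0. Stack: [0]
LOAD_FAST a → push 5. Stack: [0, 5]
LOAD_CONST → push 7. Stack: [0, 5, 7]
BINARY_OP + → 5 + 7 = 12. Stack: [0, 12]
BINARY_OP + → 0 + 12 = 12. Stack: [12]
STORE_FAST m → m=12. Stack: []
LOAD_FAST_LOAD_FAST m,a → push 12,5. Stack: [12, 5]
BINARY_OP - → 12 - 5 = 7. Stack: [7]
RETURN_VALUE → return 7.

7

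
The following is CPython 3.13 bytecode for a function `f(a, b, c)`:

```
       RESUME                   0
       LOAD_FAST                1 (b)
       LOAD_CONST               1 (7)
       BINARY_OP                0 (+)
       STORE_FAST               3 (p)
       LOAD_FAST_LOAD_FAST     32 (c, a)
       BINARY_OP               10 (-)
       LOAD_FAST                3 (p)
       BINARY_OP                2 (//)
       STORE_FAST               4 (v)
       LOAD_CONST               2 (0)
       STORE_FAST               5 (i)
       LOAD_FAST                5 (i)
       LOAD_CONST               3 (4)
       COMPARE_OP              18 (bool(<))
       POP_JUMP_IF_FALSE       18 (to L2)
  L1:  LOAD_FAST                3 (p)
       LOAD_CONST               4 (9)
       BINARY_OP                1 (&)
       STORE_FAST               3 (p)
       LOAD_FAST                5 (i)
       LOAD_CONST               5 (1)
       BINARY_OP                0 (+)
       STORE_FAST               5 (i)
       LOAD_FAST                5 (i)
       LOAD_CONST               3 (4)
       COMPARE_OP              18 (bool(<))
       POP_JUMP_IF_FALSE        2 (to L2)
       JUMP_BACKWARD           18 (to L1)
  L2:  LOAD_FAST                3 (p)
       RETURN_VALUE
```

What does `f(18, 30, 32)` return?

LOAD_FAST b → push 30. Stack: [30]
LOAD_CONST → push 7. Stack: [30, 7]
BINARY_OP + → 30 + 7 = 37. Stack: [37]
STORE_FAST p → p=37. Stack: []
LOAD_FAST_LOAD_FAST c,a → push 32,18. Stack: [32, 18]
BINARY_OP - → 32 - 18 = 14. Stack: [14]
LOAD_FAST p → push 37. Stack: [14, 37]
BINARY_OP // → 14 // 37 = 0. Stack: [0]
STORE_FAST v → v=0. Stack: []
LOAD_CONST → push 0. Stack: [0]
STORE_FAST i → i=0. Stack: []
LOAD_FAST i → push 0. Stack: [0]
LOAD_CONST → push 4. Stack: [0, 4]
COMPARE_OP bool(<) → 0 vs 4 = True. Stack: [True]
POP_JUMP_IF_FALSE → pop True; no jump. Stack: []
LOAD_FAST p → push 37. Stack: [37]
LOAD_CONST → push 9. Stack: [37, 9]
BINARY_OP & → 37 & 9 = 1. Stack: [1]
STORE_FAST p → p=1. Stack: []
LOAD_FAST i → push 0. Stack: [0]
LOAD_CONST → push 1. Stack: [0, 1]
BINARY_OP + → 0 + 1 = 1. Stack: [1]
STORE_FAST i → i=1. Stack: []
LOAD_FAST i → push 1. Stack: [1]
LOAD_CONST → push 4. Stack: [1, 4]
COMPARE_OP bool(<) → 1 vs 4 = True. Stack: [True]
POP_JUMP_IF_FALSE → pop True; no jump. Stack: []
LOAD_FAST p → push 1. Stack: [1]
LOAD_CONST → push 9. Stack: [1, 9]
BINARY_OP & → 1 & 9 = 1. Stack: [1]
STORE_FAST p → p=1. Stack: []
LOAD_FAST i → push 1. Stack: [1]
LOAD_CONST → push 1. Stack: [1, 1]
BINARY_OP + → 1 + 1 = 2. Stack: [2]
STORE_FAST i → i=2. Stack: []
LOAD_FAST i → push 2. Stack: [2]
LOAD_CONST → push 4. Stack: [2, 4]
COMPARE_OP bool(<) → 2 vs 4 = True. Stack: [True]
POP_JUMP_IF_FALSE → pop True; no jump. Stack: []
LOAD_FAST p → push 1. Stack: [1]
LOAD_CONST → push 9. Stack: [1, 9]
BINARY_OP & → 1 & 9 = 1. Stack: [1]
STORE_FAST p → p=1. Stack: []
LOAD_FAST i → push 2. Stack: [2]
LOAD_CONST → push 1. Stack: [2, 1]
BINARY_OP + → 2 + 1 = 3. Stack: [3]
STORE_FAST i → i=3. Stack: []
LOAD_FAST i → push 3. Stack: [3]
LOAD_CONST → push 4. Stack: [3, 4]
COMPARE_OP bool(<) → 3 vs 4 = True. Stack: [True]
POP_JUMP_IF_FALSE → pop True; no jump. Stack: []
LOAD_FAST p → push 1. Stack: [1]
LOAD_CONST → push 9. Stack: [1, 9]
BINARY_OP & → 1 & 9 = 1. Stack: [1]
STORE_FAST p → p=1. Stack: []
LOAD_FAST i → push 3. Stack: [3]
LOAD_CONST → push 1. Stack: [3, 1]
BINARY_OP + → 3 + 1 = 4. Stack: [4]
STORE_FAST i → i=4. Stack: []
LOAD_FAST i → push 4. Stack: [4]
LOAD_CONST → push 4. Stack: [4, 4]
COMPARE_OP bool(<) → 4 vs 4 = False. Stack: [False]
POP_JUMP_IF_FALSE → pop False; jump. Stack: []
LOAD_FAST p → push 1. Stack: [1]
RETURN_VALUE → return 1.

1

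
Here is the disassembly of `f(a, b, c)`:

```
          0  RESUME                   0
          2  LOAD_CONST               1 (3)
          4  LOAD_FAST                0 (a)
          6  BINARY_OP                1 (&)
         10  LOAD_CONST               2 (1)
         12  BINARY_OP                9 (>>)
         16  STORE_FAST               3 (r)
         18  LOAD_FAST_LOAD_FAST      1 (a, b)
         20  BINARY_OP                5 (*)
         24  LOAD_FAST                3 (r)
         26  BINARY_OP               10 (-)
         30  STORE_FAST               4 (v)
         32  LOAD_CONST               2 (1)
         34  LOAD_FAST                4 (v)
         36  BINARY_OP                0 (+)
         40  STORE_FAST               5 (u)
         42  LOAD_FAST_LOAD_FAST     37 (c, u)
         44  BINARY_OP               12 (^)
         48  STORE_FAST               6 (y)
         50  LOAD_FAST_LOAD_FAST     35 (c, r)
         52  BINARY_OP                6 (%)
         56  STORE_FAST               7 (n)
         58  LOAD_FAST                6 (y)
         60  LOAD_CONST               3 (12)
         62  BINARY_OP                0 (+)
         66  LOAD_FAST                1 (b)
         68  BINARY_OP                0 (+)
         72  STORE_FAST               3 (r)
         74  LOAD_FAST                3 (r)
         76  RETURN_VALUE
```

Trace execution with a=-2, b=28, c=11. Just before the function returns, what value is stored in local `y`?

LOAD_CONST → push 3. Stack: [3]
LOAD_FAST a → push -2. Stack: [3, -2]
BINARY_OP & → 3 & -2 = 2. Stack: [2]
LOAD_CONST → push 1. Stack: [2, 1]
BINARY_OP >> → 2 >> 1 = 1. Stack: [1]
STORE_FAST r → r=1. Stack: []
LOAD_FAST_LOAD_FAST a,b → push -2,28. Stack: [-2, 28]
BINARY_OP * → -2 * 28 = -56. Stack: [-56]
LOAD_FAST r → push 1. Stack: [-56, 1]
BINARY_OP - → -56 - 1 = -57. Stack: [-57]
STORE_FAST v → v=-57. Stack: []
LOAD_CONST → push 1. Stack: [1]
LOAD_FAST v → push -57. Stack: [1, -57]
BINARY_OP + → 1 + -57 = -56. Stack: [-56]
STORE_FAST u → u=-56. Stack: []
LOAD_FAST_LOAD_FAST c,u → push 11,-56. Stack: [11, -56]
BINARY_OP ^ → 11 ^ -56 = -61. Stack: [-61]
STORE_FAST y → y=-61. Stack: []
LOAD_FAST_LOAD_FAST c,r → push 11,1. Stack: [11, 1]
BINARY_OP % → 11 % 1 = 0. Stack: [0]
STORE_FAST n → n=0. Stack: []
LOAD_FAST y → push -61. Stack: [-61]
LOAD_CONST → push 12. Stack: [-61, 12]
BINARY_OP + → -61 + 12 = -49. Stack: [-49]
LOAD_FAST b → push 28. Stack: [-49, 28]
BINARY_OP + → -49 + 28 = -21. Stack: [-21]
STORE_FAST r → r=-21. Stack: []
LOAD_FAST r → push -21. Stack: [-21]
RETURN_VALUE → return -21.

-61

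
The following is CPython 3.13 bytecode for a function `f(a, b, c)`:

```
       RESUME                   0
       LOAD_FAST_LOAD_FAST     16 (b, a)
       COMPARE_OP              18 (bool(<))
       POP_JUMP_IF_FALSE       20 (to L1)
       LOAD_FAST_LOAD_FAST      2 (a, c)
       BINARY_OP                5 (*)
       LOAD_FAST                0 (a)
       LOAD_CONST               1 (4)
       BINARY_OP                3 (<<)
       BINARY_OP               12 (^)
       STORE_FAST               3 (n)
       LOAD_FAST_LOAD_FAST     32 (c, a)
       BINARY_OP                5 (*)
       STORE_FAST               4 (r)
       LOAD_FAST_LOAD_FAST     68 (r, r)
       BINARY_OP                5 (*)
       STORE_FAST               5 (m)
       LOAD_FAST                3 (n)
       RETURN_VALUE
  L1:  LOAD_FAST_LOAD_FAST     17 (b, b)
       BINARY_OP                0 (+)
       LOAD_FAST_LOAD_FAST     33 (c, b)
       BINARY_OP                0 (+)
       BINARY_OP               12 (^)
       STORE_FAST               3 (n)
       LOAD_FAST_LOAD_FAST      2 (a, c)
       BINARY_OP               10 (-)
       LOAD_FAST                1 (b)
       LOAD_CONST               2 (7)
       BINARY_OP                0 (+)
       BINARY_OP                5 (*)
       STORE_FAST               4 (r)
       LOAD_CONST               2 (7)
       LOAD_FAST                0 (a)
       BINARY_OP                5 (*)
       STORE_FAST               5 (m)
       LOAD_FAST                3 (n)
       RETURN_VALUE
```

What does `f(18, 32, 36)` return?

LOAD_FAST_LOAD_FAST b,a → push 32,18. Stack: [32, 18]
COMPARE_OP bool(<) → 32 vs 18 = False. Stack: [False]
POP_JUMP_IF_FALSE → pop False; jump. Stack: []
LOAD_FAST_LOAD_FAST b,b → push 32,32. Stack: [32, 32]
BINARY_OP + → 32 + 32 = 64. Stack: [64]
LOAD_FAST_LOAD_FAST c,b → push 36,32. Stack: [64, 36, 32]
BINARY_OP + → 36 + 32 = 68. Stack: [64, 68]
BINARY_OP ^ → 64 ^ 68 = 4. Stack: [4]
STORE_FAST n → n=4. Stack: []
LOAD_FAST_LOAD_FAST a,c → push 18,36. Stack: [18, 36]
BINARY_OP - → 18 - 36 = -18. Stack: [-18]
LOAD_FAST b → push 32. Stack: [-18, 32]
LOAD_CONST → push 7. Stack: [-18, 32, 7]
BINARY_OP + → 32 + 7 = 39. Stack: [-18, 39]
BINARY_OP * → -18 * 39 = -702. Stack: [-702]
STORE_FAST r → r=-702. Stack: []
LOAD_CONST → push 7. Stack: [7]
LOAD_FAST a → push 18. Stack: [7, 18]
BINARY_OP * → 7 * 18 = 126. Stack: [126]
STORE_FAST m → m=126. Stack: []
LOAD_FAST n → push 4. Stack: [4]
RETURN_VALUE → return 4.

4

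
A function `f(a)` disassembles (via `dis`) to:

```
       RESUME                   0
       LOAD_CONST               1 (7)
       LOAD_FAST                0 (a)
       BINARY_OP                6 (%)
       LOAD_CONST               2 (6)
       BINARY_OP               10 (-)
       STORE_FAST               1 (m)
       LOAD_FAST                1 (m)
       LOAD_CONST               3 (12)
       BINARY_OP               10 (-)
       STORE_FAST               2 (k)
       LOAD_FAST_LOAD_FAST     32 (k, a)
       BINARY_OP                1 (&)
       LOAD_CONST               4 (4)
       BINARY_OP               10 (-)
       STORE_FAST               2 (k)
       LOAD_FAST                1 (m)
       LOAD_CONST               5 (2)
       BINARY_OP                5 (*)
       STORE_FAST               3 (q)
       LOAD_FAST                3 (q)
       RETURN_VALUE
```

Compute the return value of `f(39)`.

LOAD_CONST → push 7. Stack: [7]
LOAD_FAST a → push 39. Stack: [7, 39]
BINARY_OP % → 7 % 39 = 7. Stack: [7]
LOAD_CONST → push 6. Stack: [7, 6]
BINARY_OP - → 7 - 6 = 1. Stack: [1]
STORE_FAST m → m=1. Stack: []
LOAD_FAST m → push 1. Stack: [1]
LOAD_CONST → push 12. Stack: [1, 12]
BINARY_OP - → 1 - 12 = -11. Stack: [-11]
STORE_FAST k → k=-11. Stack: []
LOAD_FAST_LOAD_FAST k,a → push -11,39. Stack: [-11, 39]
BINARY_OP & → -11 & 39 = 37. Stack: [37]
LOAD_CONST → push 4. Stack: [37, 4]
BINARY_OP - → 37 - 4 = 33. Stack: [33]
STORE_FAST k → k=33. Stack: []
LOAD_FAST m → push 1. Stack: [1]
LOAD_CONST → push 2. Stack: [1, 2]
BINARY_OP * → 1 * 2 = 2. Stack: [2]
STORE_FAST q → q=2. Stack: []
LOAD_FAST q → push 2. Stack: [2]
RETURN_VALUE → return 2.

2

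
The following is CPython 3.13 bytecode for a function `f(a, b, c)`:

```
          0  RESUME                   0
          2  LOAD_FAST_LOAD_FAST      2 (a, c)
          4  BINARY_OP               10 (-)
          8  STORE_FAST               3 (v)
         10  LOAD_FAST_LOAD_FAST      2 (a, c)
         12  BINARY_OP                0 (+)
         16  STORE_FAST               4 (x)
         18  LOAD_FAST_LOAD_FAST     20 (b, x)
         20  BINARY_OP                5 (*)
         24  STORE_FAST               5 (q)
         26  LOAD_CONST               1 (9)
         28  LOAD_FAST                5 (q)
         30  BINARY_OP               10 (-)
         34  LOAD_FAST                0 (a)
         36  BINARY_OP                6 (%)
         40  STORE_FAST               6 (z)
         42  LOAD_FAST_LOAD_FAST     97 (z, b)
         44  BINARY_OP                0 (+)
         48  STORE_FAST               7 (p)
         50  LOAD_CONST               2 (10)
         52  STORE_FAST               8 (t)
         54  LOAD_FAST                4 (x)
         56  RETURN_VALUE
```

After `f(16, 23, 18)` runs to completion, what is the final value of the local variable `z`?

11

LOAD_FAST_LOAD_FAST a,c → push 16,18. Stack: [16, 18]
BINARY_OP - → 16 - 18 = -2. Stack: [-2]
STORE_FAST v → v=-2. Stack: []
LOAD_FAST_LOAD_FAST a,c → push 16,18. Stack: [16, 18]
BINARY_OP + → 16 + 18 = 34. Stack: [34]
STORE_FAST x → x=34. Stack: []
LOAD_FAST_LOAD_FAST b,x → push 23,34. Stack: [23, 34]
BINARY_OP * → 23 * 34 = 782. Stack: [782]
STORE_FAST q → q=782. Stack: []
LOAD_CONST → push 9. Stack: [9]
LOAD_FAST q → push 782. Stack: [9, 782]
BINARY_OP - → 9 - 782 = -773. Stack: [-773]
LOAD_FAST a → push 16. Stack: [-773, 16]
BINARY_OP % → -773 % 16 = 11. Stack: [11]
STORE_FAST z → z=11. Stack: []
LOAD_FAST_LOAD_FAST z,b → push 11,23. Stack: [11, 23]
BINARY_OP + → 11 + 23 = 34. Stack: [34]
STORE_FAST p → p=34. Stack: []
LOAD_CONST → push 10. Stack: [10]
STORE_FAST t → t=10. Stack: []
LOAD_FAST x → push 34. Stack: [34]
RETURN_VALUE → return 34.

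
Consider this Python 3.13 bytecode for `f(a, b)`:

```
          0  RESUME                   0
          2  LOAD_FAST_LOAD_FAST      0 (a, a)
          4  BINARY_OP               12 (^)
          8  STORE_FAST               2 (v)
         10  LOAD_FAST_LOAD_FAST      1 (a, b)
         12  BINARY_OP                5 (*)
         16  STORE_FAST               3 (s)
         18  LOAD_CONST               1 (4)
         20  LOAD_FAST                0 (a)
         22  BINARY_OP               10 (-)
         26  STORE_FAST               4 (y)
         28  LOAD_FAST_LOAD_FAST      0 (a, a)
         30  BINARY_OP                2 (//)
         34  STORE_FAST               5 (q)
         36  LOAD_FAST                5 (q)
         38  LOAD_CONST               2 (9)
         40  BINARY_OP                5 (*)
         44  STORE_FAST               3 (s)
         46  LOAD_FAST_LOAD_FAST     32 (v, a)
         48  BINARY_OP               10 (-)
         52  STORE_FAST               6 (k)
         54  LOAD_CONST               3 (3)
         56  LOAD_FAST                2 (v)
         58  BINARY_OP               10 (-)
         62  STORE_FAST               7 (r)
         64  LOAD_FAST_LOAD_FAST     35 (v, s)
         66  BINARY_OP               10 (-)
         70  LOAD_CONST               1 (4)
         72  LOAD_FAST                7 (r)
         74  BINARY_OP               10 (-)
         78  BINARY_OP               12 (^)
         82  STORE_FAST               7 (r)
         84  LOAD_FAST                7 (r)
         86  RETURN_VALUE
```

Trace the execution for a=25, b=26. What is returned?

LOAD_FAST_LOAD_FAST a,a → push 25,25. Stack: [25, 25]
BINARY_OP ^ → 25 ^ 25 = 0. Stack: [0]
STORE_FAST v → v=0. Stack: []
LOAD_FAST_LOAD_FAST a,b → push 25,26. Stack: [25, 26]
BINARY_OP * → 25 * 26 = 650. Stack: [650]
STORE_FAST s → s=650. Stack: []
LOAD_CONST → push 4. Stack: [4]
LOAD_FAST a → push 25. Stack: [4, 25]
BINARY_OP - → 4 - 25 = -21. Stack: [-21]
STORE_FAST y → y=-21. Stack: []
LOAD_FAST_LOAD_FAST a,a → push 25,25. Stack: [25, 25]
BINARY_OP // → 25 // 25 = 1. Stack: [1]
STORE_FAST q → q=1. Stack: []
LOAD_FAST q → push 1. Stack: [1]
LOAD_CONST → push 9. Stack: [1, 9]
BINARY_OP * → 1 * 9 = 9. Stack: [9]
STORE_FAST s → s=9. Stack: []
LOAD_FAST_LOAD_FAST v,a → push 0,25. Stack: [0, 25]
BINARY_OP - → 0 - 25 = -25. Stack: [-25]
STORE_FAST k → k=-25. Stack: []
LOAD_CONST → push 3. Stack: [3]
LOAD_FAST v → push 0. Stack: [3, 0]
BINARY_OP - → 3 - 0 = 3. Stack: [3]
STORE_FAST r → r=3. Stack: []
LOAD_FAST_LOAD_FAST v,s → push 0,9. Stack: [0, 9]
BINARY_OP - → 0 - 9 = -9. Stack: [-9]
LOAD_CONST → push 4. Stack: [-9, 4]
LOAD_FAST r → push 3. Stack: [-9, 4, 3]
BINARY_OP - → 4 - 3 = 1. Stack: [-9, 1]
BINARY_OP ^ → -9 ^ 1 = -10. Stack: [-10]
STORE_FAST r → r=-10. Stack: []
LOAD_FAST r → push -10. Stack: [-10]
RETURN_VALUE → return -10.

-10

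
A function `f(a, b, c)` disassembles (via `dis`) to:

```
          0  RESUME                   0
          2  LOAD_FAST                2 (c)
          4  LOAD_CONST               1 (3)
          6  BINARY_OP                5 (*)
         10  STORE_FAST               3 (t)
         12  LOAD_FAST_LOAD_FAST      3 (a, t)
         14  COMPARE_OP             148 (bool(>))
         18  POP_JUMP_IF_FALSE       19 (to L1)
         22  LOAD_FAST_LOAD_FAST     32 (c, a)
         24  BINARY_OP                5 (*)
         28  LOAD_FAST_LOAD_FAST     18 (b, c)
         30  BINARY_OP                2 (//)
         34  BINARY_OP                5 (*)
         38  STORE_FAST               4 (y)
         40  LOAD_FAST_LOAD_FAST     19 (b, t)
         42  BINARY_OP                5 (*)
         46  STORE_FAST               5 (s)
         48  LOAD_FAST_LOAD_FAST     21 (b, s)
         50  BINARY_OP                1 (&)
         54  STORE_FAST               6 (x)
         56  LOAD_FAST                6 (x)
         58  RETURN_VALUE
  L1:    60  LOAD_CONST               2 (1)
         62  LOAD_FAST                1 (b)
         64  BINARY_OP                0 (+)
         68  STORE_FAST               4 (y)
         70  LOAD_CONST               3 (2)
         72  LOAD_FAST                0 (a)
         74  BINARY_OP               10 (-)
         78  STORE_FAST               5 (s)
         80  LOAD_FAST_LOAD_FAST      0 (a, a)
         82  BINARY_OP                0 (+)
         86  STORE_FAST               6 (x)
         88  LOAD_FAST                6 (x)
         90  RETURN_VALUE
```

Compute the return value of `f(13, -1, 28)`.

26

LOAD_FAST c → push 28. Stack: [28]
LOAD_CONST → push 3. Stack: [28, 3]
BINARY_OP * → 28 * 3 = 84. Stack: [84]
STORE_FAST t → t=84. Stack: []
LOAD_FAST_LOAD_FAST a,t → push 13,84. Stack: [13, 84]
COMPARE_OP bool(>) → 13 vs 84 = False. Stack: [False]
POP_JUMP_IF_FALSE → pop False; jump. Stack: []
LOAD_CONST → push 1. Stack: [1]
LOAD_FAST b → push -1. Stack: [1, -1]
BINARY_OP + → 1 + -1 = 0. Stack: [0]
STORE_FAST y → y=0. Stack: []
LOAD_CONST → push 2. Stack: [2]
LOAD_FAST a → push 13. Stack: [2, 13]
BINARY_OP - → 2 - 13 = -11. Stack: [-11]
STORE_FAST s → s=-11. Stack: []
LOAD_FAST_LOAD_FAST a,a → push 13,13. Stack: [13, 13]
BINARY_OP + → 13 + 13 = 26. Stack: [26]
STORE_FAST x → x=26. Stack: []
LOAD_FAST x → push 26. Stack: [26]
RETURN_VALUE → return 26.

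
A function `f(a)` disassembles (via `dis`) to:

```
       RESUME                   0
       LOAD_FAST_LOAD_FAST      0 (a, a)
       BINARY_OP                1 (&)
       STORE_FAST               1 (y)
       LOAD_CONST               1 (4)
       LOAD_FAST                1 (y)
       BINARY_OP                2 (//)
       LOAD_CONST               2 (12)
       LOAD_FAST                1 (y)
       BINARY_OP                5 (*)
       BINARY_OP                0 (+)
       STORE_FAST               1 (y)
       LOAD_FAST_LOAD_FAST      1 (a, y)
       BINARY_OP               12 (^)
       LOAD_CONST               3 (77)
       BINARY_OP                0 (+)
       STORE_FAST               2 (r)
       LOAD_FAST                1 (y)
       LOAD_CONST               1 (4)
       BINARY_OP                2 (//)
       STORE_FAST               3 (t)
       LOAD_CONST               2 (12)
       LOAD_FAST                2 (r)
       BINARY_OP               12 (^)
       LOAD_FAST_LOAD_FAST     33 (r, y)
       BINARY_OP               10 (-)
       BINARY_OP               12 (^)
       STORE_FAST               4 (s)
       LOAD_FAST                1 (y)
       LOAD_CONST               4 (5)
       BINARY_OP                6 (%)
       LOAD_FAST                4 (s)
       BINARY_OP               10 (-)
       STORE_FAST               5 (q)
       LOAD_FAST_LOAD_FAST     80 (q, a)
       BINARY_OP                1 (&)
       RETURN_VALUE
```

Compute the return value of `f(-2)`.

LOAD_FAST_LOAD_FAST a,a → push -2,-2. Stack: [-2, -2]
BINARY_OP & → -2 & -2 = -2. Stack: [-2]
STORE_FAST y → y=-2. Stack: []
LOAD_CONST → push 4. Stack: [4]
LOAD_FAST y → push -2. Stack: [4, -2]
BINARY_OP // → 4 // -2 = -2. Stack: [-2]
LOAD_CONST → push 12. Stack: [-2, 12]
LOAD_FAST y → push -2. Stack: [-2, 12, -2]
BINARY_OP * → 12 * -2 = -24. Stack: [-2, -24]
BINARY_OP + → -2 + -24 = -26. Stack: [-26]
STORE_FAST y → y=-26. Stack: []
LOAD_FAST_LOAD_FAST a,y → push -2,-26. Stack: [-2, -26]
BINARY_OP ^ → -2 ^ -26 = 24. Stack: [24]
LOAD_CONST → push 77. Stack: [24, 77]
BINARY_OP + → 24 + 77 = 101. Stack: [101]
STORE_FAST r → r=101. Stack: []
LOAD_FAST y → push -26. Stack: [-26]
LOAD_CONST → push 4. Stack: [-26, 4]
BINARY_OP // → -26 // 4 = -7. Stack: [-7]
STORE_FAST t → t=-7. Stack: []
LOAD_CONST → push 12. Stack: [12]
LOAD_FAST r → push 101. Stack: [12, 101]
BINARY_OP ^ → 12 ^ 101 = 105. Stack: [105]
LOAD_FAST_LOAD_FAST r,y → push 101,-26. Stack: [105, 101, -26]
BINARY_OP - → 101 - -26 = 127. Stack: [105, 127]
BINARY_OP ^ → 105 ^ 127 = 22. Stack: [22]
STORE_FAST s → s=22. Stack: []
LOAD_FAST y → push -26. Stack: [-26]
LOAD_CONST → push 5. Stack: [-26, 5]
BINARY_OP % → -26 % 5 = 4. Stack: [4]
LOAD_FAST s → push 22. Stack: [4, 22]
BINARY_OP - → 4 - 22 = -18. Stack: [-18]
STORE_FAST q → q=-18. Stack: []
LOAD_FAST_LOAD_FAST q,a → push -18,-2. Stack: [-18, -2]
BINARY_OP & → -18 & -2 = -18. Stack: [-18]
RETURN_VALUE → return -18.

-18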